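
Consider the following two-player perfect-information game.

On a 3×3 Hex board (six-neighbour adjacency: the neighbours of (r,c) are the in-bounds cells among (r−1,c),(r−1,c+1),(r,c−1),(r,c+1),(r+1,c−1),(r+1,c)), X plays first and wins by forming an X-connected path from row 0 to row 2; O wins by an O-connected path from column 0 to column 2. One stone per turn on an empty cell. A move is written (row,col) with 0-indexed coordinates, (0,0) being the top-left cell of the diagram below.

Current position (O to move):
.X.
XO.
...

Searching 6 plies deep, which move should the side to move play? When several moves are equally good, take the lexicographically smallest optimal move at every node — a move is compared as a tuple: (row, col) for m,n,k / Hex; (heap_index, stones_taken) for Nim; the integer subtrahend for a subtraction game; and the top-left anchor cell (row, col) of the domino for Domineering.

ply 1, O at .X./XO./... | (0,0)=-1→OX./XO./...; (0,2)=-1→.XO/XO./...; (1,2)=-1→.X./XOO/...; (2,0)=+1→.X./XO./O..*; (2,1)=-1→.X./XO./.O.; (2,2)=-1→.X./XO./..O
ply 2, X at .X./XO./O.. | (0,0)=-1→XX./XO./O..*; (0,2)=-1→.XX/XO./O..; (1,2)=-1→.X./XOX/O..; (2,1)=-1→.X./XO./OX.; (2,2)=-1→.X./XO./O.X
ply 3, O at XX./XO./O.. | (0,2)=+1→XXO/XO./O..*; (1,2)=+1→XX./XOO/O..; (2,1)=+1→XX./XO./OO.; (2,2)=+1→XX./XO./O.O
ply 4: XXO/XO./O.. is terminal -1 (X); from .X./XO./... depth 6

O's best at [.X./XO./...]: (2,0)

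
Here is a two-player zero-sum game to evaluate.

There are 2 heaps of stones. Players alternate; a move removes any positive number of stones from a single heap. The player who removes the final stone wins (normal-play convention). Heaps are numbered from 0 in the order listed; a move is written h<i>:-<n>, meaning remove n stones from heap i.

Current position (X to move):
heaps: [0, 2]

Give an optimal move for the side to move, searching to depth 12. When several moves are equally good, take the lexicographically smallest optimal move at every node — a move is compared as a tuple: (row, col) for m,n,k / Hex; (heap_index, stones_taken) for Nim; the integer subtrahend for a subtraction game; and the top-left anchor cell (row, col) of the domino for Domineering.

X's best at [(0,2)]: h1:-2

p1 X@[(0,2)]: h1:-1[(0,1)]-1 h1:-2[(0,0)]+1*
p2 O@[(0,0)] terminal -1; root [(0,2)] d12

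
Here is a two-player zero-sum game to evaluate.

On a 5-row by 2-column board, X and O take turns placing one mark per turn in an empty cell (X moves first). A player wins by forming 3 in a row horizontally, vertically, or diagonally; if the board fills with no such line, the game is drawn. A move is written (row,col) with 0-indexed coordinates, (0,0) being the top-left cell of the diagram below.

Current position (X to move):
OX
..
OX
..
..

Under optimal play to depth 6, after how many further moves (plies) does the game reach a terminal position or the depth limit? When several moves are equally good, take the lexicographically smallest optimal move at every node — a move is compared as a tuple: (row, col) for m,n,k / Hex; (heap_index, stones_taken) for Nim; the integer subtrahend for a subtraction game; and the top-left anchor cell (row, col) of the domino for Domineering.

PV length from [OX/../OX/../..]: 1 ply

[OX/../OX/../..] X move#1: (1,0):+0/OX/X./OX/../.., (1,1):+1/OX/.X/OX/../..*, (3,0):-1/OX/../OX/X./.., (3,1):-1/OX/../OX/.X/.., (4,0):-1/OX/../OX/../X., (4,1):-1/OX/../OX/../.X
[OX/.X/OX/../..] end (terminal -1, O#2); searched OX/../OX/../.. to 6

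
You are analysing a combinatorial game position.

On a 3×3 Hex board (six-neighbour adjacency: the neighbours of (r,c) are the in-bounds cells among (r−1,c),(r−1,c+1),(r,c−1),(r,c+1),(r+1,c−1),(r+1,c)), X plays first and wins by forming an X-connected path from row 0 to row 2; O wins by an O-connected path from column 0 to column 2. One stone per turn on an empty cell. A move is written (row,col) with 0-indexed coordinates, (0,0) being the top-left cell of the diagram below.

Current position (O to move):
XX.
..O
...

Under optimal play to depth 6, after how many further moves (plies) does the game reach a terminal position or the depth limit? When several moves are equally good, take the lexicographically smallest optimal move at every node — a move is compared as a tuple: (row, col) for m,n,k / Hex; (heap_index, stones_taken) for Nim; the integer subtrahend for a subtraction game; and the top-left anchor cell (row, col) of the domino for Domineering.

PV length from [XX./..O/...]: 3 plies

p1 O@[XX./..O/...]: (0,2)[XXO/..O/...]-1 (1,0)[XX./O.O/...]-1 (1,1)[XX./.OO/...]+1* (2,0)[XX./..O/O..]+1 (2,1)[XX./..O/.O.]-1 (2,2)[XX./..O/..O]-1
p2 X@[XX./.OO/...]: (0,2)[XXX/.OO/...]-1* (1,0)[XX./XOO/...]-1 (2,0)[XX./.OO/X..]-1 (2,1)[XX./.OO/.X.]-1 (2,2)[XX./.OO/..X]-1
p3 O@[XXX/.OO/...]: (1,0)[XXX/OOO/...]+1* (2,0)[XXX/.OO/O..]+1 (2,1)[XXX/.OO/.O.]+1 (2,2)[XXX/.OO/..O]+1
p4 X@[XXX/OOO/...] terminal -1; root [XX./..O/...] d6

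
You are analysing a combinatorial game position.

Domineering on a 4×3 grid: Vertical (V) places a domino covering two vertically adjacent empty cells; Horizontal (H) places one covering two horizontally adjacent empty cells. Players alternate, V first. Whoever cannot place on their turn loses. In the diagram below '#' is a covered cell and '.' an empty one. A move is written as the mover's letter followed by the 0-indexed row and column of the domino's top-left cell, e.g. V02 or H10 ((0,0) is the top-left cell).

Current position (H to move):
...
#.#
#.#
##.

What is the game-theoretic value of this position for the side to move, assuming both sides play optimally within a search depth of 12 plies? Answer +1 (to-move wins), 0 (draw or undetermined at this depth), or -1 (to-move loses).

ply 1, H at .../#.#/#.#/##. | H00=-1→##./#.#/#.#/##.*; H01=-1→.##/#.#/#.#/##.
ply 2, V at ##./#.#/#.#/##. | V11=+1→##./###/###/##.*
ply 3: ##./###/###/##. is terminal -1 (H); from .../#.#/#.#/##. depth 12

value(.../#.#/#.#/##., H) = -1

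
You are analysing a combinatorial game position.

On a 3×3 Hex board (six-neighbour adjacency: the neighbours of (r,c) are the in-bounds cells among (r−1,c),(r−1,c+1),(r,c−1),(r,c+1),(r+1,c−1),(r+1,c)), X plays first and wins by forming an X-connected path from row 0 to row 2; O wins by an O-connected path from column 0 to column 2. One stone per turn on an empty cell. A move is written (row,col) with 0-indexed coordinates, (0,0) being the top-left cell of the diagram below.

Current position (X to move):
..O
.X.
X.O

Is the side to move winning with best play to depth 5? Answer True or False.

p1 X@[..O/.X./X.O]: (0,0)[X.O/.X./X.O]+1* (0,1)[.XO/.X./X.O]+1 (1,0)[..O/XX./X.O]+1 (1,2)[..O/.XX/X.O]-1 (2,1)[..O/.X./XXO]-1
p2 O@[X.O/.X./X.O]: (0,1)[XOO/.X./X.O]-1* (1,0)[X.O/OX./X.O]-1 (1,2)[X.O/.XO/X.O]-1 (2,1)[X.O/.X./XOO]-1
p3 X@[XOO/.X./X.O]: (1,0)[XOO/XX./X.O]+1* (1,2)[XOO/.XX/X.O]-1 (2,1)[XOO/.X./XXO]-1
p4 O@[XOO/XX./X.O] terminal -1; root [..O/.X./X.O] d5

X winning at [..O/.X./X.O]: True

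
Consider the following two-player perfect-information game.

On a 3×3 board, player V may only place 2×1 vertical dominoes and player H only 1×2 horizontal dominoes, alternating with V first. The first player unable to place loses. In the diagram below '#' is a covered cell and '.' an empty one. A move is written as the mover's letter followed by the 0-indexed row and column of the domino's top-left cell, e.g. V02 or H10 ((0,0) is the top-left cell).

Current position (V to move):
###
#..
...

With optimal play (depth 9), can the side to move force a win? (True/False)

p1 V@[###/#../...]: V11[###/##./.#.]+1* V12[###/#.#/..#]-1
p2 H@[###/##./.#.] terminal -1; root [###/#../...] d9

V winning at [###/#../...]: True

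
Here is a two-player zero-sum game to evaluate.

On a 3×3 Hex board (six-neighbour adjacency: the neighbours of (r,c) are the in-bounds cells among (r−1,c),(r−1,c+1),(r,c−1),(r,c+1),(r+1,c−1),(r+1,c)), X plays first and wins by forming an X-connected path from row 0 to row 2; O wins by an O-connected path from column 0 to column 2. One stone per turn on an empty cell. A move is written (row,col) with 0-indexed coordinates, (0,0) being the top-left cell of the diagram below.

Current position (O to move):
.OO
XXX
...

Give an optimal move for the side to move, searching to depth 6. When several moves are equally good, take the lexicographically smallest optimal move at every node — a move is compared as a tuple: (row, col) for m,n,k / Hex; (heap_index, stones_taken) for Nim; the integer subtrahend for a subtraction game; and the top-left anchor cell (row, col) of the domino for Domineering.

ply 1, O at .OO/XXX/... | (0,0)=+1→OOO/XXX/...*; (2,0)=-1→.OO/XXX/O..; (2,1)=-1→.OO/XXX/.O.; (2,2)=-1→.OO/XXX/..O
ply 2: OOO/XXX/... is terminal -1 (X); from .OO/XXX/... depth 6

O's best at [.OO/XXX/...]: (0,0)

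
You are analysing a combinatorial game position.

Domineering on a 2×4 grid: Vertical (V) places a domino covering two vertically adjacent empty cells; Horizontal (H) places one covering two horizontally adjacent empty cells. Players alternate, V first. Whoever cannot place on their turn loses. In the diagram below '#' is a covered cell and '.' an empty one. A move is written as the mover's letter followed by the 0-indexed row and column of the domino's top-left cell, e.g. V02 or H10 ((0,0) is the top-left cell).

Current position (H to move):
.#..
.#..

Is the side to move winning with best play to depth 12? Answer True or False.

[.#../.#..] H move#1: H02:+1/.###/.#..*, H12:+1/.#../.###
[.###/.#..] V move#2: V00:-1/####/##..*
[####/##..] H move#3: H12:+1/####/####*
[####/####] end (terminal -1, V#4); searched .#../.#.. to 12

H winning at [.#../.#..]: True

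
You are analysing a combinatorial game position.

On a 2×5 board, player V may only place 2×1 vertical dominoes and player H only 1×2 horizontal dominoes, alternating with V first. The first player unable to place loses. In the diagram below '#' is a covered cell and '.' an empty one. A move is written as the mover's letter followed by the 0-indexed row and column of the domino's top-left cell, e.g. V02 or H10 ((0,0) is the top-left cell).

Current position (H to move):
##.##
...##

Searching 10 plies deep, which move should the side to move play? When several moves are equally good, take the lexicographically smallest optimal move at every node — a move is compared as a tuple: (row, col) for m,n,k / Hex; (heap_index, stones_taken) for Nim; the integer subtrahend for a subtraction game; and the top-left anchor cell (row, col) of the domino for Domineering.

H's best at [##.##/...##]: H11

p1 H@[##.##/...##]: H10[##.##/##.##]-1 H11[##.##/.####]+1*
p2 V@[##.##/.####] terminal -1; root [##.##/...##] d10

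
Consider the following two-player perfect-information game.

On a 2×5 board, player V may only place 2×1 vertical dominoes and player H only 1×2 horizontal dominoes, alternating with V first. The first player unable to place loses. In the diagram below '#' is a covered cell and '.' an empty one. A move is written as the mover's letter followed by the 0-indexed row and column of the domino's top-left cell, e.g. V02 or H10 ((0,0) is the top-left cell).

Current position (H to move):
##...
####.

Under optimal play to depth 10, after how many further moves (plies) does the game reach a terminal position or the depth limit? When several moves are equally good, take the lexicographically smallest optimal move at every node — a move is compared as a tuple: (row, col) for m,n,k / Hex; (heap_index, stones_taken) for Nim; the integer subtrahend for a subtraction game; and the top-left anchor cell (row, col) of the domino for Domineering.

[##.../####.] H move#1: H02:-1/####./####., H03:+1/##.##/####.*
[##.##/####.] end (terminal -1, V#2); searched ##.../####. to 10

PV length from [##.../####.]: 1 ply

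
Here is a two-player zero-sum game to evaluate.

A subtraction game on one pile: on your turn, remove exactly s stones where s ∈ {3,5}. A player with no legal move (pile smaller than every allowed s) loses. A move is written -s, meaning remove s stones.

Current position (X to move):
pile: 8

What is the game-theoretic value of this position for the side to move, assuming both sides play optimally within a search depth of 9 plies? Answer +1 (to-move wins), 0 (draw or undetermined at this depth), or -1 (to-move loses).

ply 1, X at 8 | -3=-1→5*; -5=-1→3
ply 2, O at 5 | -3=+1→2*; -5=+1→0
ply 3: 2 is terminal -1 (X); from 8 depth 9

value(8, X) = -1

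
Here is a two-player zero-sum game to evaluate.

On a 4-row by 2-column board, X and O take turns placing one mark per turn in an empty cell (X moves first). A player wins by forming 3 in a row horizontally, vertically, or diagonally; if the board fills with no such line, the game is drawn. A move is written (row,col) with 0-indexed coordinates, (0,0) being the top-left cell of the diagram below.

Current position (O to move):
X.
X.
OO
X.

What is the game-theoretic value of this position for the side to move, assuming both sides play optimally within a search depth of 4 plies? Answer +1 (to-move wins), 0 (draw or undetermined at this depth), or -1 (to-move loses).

value(X./X./OO/X., O) = +1

ply 1, O at X./X./OO/X. | (0,1)=+0→XO/X./OO/X.; (1,1)=+1→X./XO/OO/X.*; (3,1)=+0→X./X./OO/XO
ply 2, X at X./XO/OO/X. | (0,1)=-1→XX/XO/OO/X.*; (3,1)=-1→X./XO/OO/XX
ply 3, O at XX/XO/OO/X. | (3,1)=+1→XX/XO/OO/XO*
ply 4: XX/XO/OO/XO is terminal -1 (X); from X./X./OO/X. depth 4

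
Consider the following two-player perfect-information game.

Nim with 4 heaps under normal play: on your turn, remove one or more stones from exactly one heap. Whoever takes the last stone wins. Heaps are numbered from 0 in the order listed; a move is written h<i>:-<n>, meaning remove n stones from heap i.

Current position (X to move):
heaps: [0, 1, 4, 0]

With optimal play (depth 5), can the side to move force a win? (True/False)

X winning at [(0,1,4,0)]: True

ply 1, X at (0,1,4,0) | h1:-1=-1→(0,0,4,0); h2:-1=-1→(0,1,3,0); h2:-2=-1→(0,1,2,0); h2:-3=+1→(0,1,1,0)*; h2:-4=-1→(0,1,0,0)
ply 2, O at (0,1,1,0) | h1:-1=-1→(0,0,1,0)*; h2:-1=-1→(0,1,0,0)
ply 3, X at (0,0,1,0) | h2:-1=+1→(0,0,0,0)*
ply 4: (0,0,0,0) is terminal -1 (O); from (0,1,4,0) depth 5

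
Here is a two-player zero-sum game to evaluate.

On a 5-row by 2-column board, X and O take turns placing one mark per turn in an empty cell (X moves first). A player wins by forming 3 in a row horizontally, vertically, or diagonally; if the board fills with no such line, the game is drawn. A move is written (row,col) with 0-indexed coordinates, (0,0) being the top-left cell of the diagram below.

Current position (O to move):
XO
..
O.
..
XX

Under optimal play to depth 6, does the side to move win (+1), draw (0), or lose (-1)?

value(XO/../O./../XX, O) = 0

ply 1, O at XO/../O./../XX | (1,0)=+0→XO/O./O./../XX*; (1,1)=+0→XO/.O/O./../XX; (2,1)=+0→XO/../OO/../XX; (3,0)=+0→XO/../O./O./XX; (3,1)=+0→XO/../O./.O/XX
ply 2, X at XO/O./O./../XX | (1,1)=-1→XO/OX/O./../XX; (2,1)=-1→XO/O./OX/../XX; (3,0)=+0→XO/O./O./X./XX*; (3,1)=-1→XO/O./O./.X/XX
ply 3, O at XO/O./O./X./XX | (1,1)=+0→XO/OO/O./X./XX*; (2,1)=+0→XO/O./OO/X./XX; (3,1)=+0→XO/O./O./XO/XX
ply 4, X at XO/OO/O./X./XX | (2,1)=+0→XO/OO/OX/X./XX*; (3,1)=-1→XO/OO/O./XX/XX
ply 5, O at XO/OO/OX/X./XX | (3,1)=+0→XO/OO/OX/XO/XX*
ply 6: XO/OO/OX/XO/XX is terminal +0 (X); from XO/../O./../XX depth 6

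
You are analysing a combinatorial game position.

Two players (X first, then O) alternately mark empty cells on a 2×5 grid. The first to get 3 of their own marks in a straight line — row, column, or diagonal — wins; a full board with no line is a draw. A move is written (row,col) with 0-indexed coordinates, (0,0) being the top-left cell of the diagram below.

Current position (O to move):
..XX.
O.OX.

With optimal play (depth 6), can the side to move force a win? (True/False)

p1 O@[..XX./O.OX.]: (0,0)[O.XX./O.OX.]-1 (0,1)[.OXX./O.OX.]-1 (0,4)[..XXO/O.OX.]-1 (1,1)[..XX./OOOX.]+1* (1,4)[..XX./O.OXO]-1
p2 X@[..XX./OOOX.] terminal -1; root [..XX./O.OX.] d6

O winning at [..XX./O.OX.]: True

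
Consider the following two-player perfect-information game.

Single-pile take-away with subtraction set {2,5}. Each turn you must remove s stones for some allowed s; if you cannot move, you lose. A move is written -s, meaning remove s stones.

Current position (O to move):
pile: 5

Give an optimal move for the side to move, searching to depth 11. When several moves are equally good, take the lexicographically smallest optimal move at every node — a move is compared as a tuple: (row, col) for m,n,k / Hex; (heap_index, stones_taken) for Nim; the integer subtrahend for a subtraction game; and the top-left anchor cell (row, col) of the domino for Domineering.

ply 1, O at 5 | -2=-1→3; -5=+1→0*
ply 2: 0 is terminal -1 (X); from 5 depth 11

O's best at [5]: -5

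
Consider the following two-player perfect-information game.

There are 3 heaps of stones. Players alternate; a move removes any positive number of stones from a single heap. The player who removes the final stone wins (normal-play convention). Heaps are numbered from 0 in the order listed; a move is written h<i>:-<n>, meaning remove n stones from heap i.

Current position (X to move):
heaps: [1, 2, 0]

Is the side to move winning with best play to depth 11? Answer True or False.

X winning at [(1,2,0)]: True

ply 1, X at (1,2,0) | h0:-1=-1→(0,2,0); h1:-1=+1→(1,1,0)*; h1:-2=-1→(1,0,0)
ply 2, O at (1,1,0) | h0:-1=-1→(0,1,0)*; h1:-1=-1→(1,0,0)
ply 3, X at (0,1,0) | h1:-1=+1→(0,0,0)*
ply 4: (0,0,0) is terminal -1 (O); from (1,2,0) depth 11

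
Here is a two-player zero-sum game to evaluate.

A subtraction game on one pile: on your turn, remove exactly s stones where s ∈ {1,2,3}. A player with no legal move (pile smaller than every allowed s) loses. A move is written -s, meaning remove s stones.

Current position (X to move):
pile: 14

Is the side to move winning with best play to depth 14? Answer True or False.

X winning at [14]: True

ply 1, X at 14 | -1=-1→13; -2=+1→12*; -3=-1→11
ply 2, O at 12 | -1=-1→11*; -2=-1→10; -3=-1→9
ply 3, X at 11 | -1=-1→10; -2=-1→9; -3=+1→8*
ply 4, O at 8 | -1=-1→7*; -2=-1→6; -3=-1→5
ply 5, X at 7 | -1=-1→6; -2=-1→5; -3=+1→4*
ply 6, O at 4 | -1=-1→3*; -2=-1→2; -3=-1→1
ply 7, X at 3 | -1=-1→2; -2=-1→1; -3=+1→0*
ply 8: 0 is terminal -1 (O); from 14 depth 14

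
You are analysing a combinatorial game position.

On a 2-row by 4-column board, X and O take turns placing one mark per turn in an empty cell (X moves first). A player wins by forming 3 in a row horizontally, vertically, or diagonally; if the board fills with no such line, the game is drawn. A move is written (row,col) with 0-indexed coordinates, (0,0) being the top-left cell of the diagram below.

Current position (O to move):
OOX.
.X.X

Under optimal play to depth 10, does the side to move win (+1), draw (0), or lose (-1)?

[OOX./.X.X] O move#1: (0,3):-1/OOXO/.X.X, (1,0):-1/OOX./OX.X, (1,2):+0/OOX./.XOX*
[OOX./.XOX] X move#2: (0,3):+0/OOXX/.XOX*, (1,0):+0/OOX./XXOX
[OOXX/.XOX] O move#3: (1,0):+0/OOXX/OXOX*
[OOXX/OXOX] end (terminal +0, X#4); searched OOX./.X.X to 10

value(OOX./.X.X, O) = 0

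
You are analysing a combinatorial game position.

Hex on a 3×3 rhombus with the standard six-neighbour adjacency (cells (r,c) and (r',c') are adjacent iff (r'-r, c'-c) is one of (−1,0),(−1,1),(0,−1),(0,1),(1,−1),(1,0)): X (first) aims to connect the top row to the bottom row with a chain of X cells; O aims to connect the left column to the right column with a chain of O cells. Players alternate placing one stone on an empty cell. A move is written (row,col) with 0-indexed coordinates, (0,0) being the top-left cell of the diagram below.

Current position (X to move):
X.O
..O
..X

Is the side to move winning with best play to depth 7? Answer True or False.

p1 X@[X.O/..O/..X]: (0,1)[XXO/..O/..X]-1 (1,0)[X.O/X.O/..X]-1 (1,1)[X.O/.XO/..X]+1* (2,0)[X.O/..O/X.X]-1 (2,1)[X.O/..O/.XX]-1
p2 O@[X.O/.XO/..X]: (0,1)[XOO/.XO/..X]-1* (1,0)[X.O/OXO/..X]-1 (2,0)[X.O/.XO/O.X]-1 (2,1)[X.O/.XO/.OX]-1
p3 X@[XOO/.XO/..X]: (1,0)[XOO/XXO/..X]+1* (2,0)[XOO/.XO/X.X]-1 (2,1)[XOO/.XO/.XX]-1
p4 O@[XOO/XXO/..X]: (2,0)[XOO/XXO/O.X]-1* (2,1)[XOO/XXO/.OX]-1
p5 X@[XOO/XXO/O.X]: (2,1)[XOO/XXO/OXX]+1*
p6 O@[XOO/XXO/OXX] terminal -1; root [X.O/..O/..X] d7

X winning at [X.O/..O/..X]: True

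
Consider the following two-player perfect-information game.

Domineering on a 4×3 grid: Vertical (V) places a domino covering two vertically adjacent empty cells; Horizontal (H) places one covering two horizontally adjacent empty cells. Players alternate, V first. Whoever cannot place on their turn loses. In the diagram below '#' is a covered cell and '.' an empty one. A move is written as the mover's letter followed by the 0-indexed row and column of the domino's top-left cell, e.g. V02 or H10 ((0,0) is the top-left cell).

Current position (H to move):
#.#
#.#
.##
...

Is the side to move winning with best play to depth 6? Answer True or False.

H winning at [#.#/#.#/.##/...]: False

p1 H@[#.#/#.#/.##/...]: H30[#.#/#.#/.##/##.]-1* H31[#.#/#.#/.##/.##]-1
p2 V@[#.#/#.#/.##/##.]: V01[###/###/.##/##.]+1*
p3 H@[###/###/.##/##.] terminal -1; root [#.#/#.#/.##/...] d6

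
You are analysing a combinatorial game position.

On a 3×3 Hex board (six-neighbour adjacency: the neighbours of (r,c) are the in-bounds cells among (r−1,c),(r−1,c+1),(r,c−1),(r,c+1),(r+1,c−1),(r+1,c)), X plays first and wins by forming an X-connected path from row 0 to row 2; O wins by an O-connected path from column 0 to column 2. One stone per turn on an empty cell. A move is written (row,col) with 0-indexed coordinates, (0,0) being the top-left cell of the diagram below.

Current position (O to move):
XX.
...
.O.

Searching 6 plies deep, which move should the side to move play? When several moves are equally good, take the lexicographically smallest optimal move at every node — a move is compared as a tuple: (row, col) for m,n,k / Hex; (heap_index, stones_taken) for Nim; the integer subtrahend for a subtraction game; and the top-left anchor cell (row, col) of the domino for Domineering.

p1 O@[XX./.../.O.]: (0,2)[XXO/.../.O.]-1 (1,0)[XX./O../.O.]+1* (1,1)[XX./.O./.O.]+1 (1,2)[XX./..O/.O.]-1 (2,0)[XX./.../OO.]+1 (2,2)[XX./.../.OO]-1
p2 X@[XX./O../.O.]: (0,2)[XXX/O../.O.]-1* (1,1)[XX./OX./.O.]-1 (1,2)[XX./O.X/.O.]-1 (2,0)[XX./O../XO.]-1 (2,2)[XX./O../.OX]-1
p3 O@[XXX/O../.O.]: (1,1)[XXX/OO./.O.]+1* (1,2)[XXX/O.O/.O.]+1 (2,0)[XXX/O../OO.]+1 (2,2)[XXX/O../.OO]+1
p4 X@[XXX/OO./.O.]: (1,2)[XXX/OOX/.O.]-1* (2,0)[XXX/OO./XO.]-1 (2,2)[XXX/OO./.OX]-1
p5 O@[XXX/OOX/.O.]: (2,0)[XXX/OOX/OO.]-1 (2,2)[XXX/OOX/.OO]+1*
p6 X@[XXX/OOX/.OO] terminal -1; root [XX./.../.O.] d6

O's best at [XX./.../.O.]: (1,0)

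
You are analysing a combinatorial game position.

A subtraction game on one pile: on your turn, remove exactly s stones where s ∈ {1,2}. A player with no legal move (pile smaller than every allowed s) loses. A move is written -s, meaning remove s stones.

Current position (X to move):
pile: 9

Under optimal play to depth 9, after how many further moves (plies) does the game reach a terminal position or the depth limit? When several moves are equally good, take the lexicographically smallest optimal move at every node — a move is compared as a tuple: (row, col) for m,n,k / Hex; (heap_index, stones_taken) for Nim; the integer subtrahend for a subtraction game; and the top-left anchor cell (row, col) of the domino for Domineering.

[9] X move#1: -1:-1/8*, -2:-1/7
[8] O move#2: -1:-1/7, -2:+1/6*
[6] X move#3: -1:-1/5*, -2:-1/4
[5] O move#4: -1:-1/4, -2:+1/3*
[3] X move#5: -1:-1/2*, -2:-1/1
[2] O move#6: -1:-1/1, -2:+1/0*
[0] end (terminal -1, X#7); searched 9 to 9

PV length from [9]: 6 plies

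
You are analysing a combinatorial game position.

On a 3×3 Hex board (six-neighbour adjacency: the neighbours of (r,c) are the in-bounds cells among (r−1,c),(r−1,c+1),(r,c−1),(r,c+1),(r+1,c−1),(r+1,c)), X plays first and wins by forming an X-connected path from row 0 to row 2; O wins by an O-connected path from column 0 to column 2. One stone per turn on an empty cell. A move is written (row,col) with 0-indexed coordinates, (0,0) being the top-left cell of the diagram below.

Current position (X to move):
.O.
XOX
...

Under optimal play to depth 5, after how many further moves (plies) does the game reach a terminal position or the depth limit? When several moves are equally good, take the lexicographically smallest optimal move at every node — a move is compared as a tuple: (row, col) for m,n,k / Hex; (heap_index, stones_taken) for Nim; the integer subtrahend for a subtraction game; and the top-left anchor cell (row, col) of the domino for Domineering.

PV length from [.O./XOX/...]: 3 plies

ply 1, X at .O./XOX/... | (0,0)=+1→XO./XOX/...*; (0,2)=+1→.OX/XOX/...; (2,0)=+1→.O./XOX/X..; (2,1)=-1→.O./XOX/.X.; (2,2)=-1→.O./XOX/..X
ply 2, O at XO./XOX/... | (0,2)=-1→XOO/XOX/...*; (2,0)=-1→XO./XOX/O..; (2,1)=-1→XO./XOX/.O.; (2,2)=-1→XO./XOX/..O
ply 3, X at XOO/XOX/... | (2,0)=+1→XOO/XOX/X..*; (2,1)=-1→XOO/XOX/.X.; (2,2)=-1→XOO/XOX/..X
ply 4: XOO/XOX/X.. is terminal -1 (O); from .O./XOX/... depth 5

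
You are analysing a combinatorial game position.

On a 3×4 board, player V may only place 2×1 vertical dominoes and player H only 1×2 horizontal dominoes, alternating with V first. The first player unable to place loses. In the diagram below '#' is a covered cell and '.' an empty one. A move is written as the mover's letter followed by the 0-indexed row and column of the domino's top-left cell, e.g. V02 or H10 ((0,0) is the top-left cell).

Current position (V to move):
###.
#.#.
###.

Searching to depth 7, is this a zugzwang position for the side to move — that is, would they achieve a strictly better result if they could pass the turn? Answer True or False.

zugzwang(###./#.#./###., V) = False

[###./#.#./###.] V move#1: V03:+1/####/#.##/###.*, V13:+1/###./#.##/####
[####/#.##/###.] end (terminal -1, H#2); searched ###./#.#./###. to 7
if V skipped the turn, H would face:
~ [###./#.#./###.] end (terminal -1, H#1); searched ###./#.#./###. to 7
compare (V): move=+1 vs pass=+1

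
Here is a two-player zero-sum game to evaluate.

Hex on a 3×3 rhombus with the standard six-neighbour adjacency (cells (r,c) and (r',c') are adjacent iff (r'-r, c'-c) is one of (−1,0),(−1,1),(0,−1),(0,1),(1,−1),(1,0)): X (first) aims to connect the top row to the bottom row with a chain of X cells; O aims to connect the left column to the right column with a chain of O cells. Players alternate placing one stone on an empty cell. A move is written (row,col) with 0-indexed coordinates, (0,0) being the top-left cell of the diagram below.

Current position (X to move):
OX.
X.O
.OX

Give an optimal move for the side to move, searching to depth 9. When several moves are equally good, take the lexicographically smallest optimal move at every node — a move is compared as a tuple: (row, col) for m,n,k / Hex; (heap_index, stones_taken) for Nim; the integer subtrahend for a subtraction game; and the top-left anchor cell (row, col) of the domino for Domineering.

X's best at [OX./X.O/.OX]: (2,0)

ply 1, X at OX./X.O/.OX | (0,2)=-1→OXX/X.O/.OX; (1,1)=-1→OX./XXO/.OX; (2,0)=+1→OX./X.O/XOX*
ply 2: OX./X.O/XOX is terminal -1 (O); from OX./X.O/.OX depth 9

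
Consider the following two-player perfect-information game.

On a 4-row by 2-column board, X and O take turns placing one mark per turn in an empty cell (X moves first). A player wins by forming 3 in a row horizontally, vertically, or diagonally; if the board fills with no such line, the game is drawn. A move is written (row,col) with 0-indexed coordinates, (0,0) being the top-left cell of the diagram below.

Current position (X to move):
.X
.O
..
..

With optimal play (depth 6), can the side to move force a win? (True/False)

[.X/.O/../..] X move#1: (0,0):+0/XX/.O/../..*, (1,0):+0/.X/XO/../.., (2,0):+0/.X/.O/X./.., (2,1):+0/.X/.O/.X/.., (3,0):+0/.X/.O/../X., (3,1):+0/.X/.O/../.X
[XX/.O/../..] O move#2: (1,0):+0/XX/OO/../..*, (2,0):+0/XX/.O/O./.., (2,1):+0/XX/.O/.O/.., (3,0):+0/XX/.O/../O., (3,1):+0/XX/.O/../.O
[XX/OO/../..] X move#3: (2,0):+0/XX/OO/X./..*, (2,1):+0/XX/OO/.X/.., (3,0):+0/XX/OO/../X., (3,1):+0/XX/OO/../.X
[XX/OO/X./..] O move#4: (2,1):+0/XX/OO/XO/..*, (3,0):+0/XX/OO/X./O., (3,1):+0/XX/OO/X./.O
[XX/OO/XO/..] X move#5: (3,0):-1/XX/OO/XO/X., (3,1):+0/XX/OO/XO/.X*
[XX/OO/XO/.X] O move#6: (3,0):+0/XX/OO/XO/OX*
[XX/OO/XO/OX] end (terminal +0, X#7); searched .X/.O/../.. to 6

X winning at [.X/.O/../..]: False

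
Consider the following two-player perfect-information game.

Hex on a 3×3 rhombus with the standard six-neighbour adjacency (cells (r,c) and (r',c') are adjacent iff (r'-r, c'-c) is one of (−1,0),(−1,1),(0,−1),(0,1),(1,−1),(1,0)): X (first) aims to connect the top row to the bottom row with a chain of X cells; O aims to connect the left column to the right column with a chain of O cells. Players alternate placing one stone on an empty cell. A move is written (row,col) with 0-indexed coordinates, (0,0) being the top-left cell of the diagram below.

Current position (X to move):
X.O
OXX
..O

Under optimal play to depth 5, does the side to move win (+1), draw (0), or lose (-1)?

ply 1, X at X.O/OXX/..O | (0,1)=+1→XXO/OXX/..O*; (2,0)=-1→X.O/OXX/X.O; (2,1)=-1→X.O/OXX/.XO
ply 2, O at XXO/OXX/..O | (2,0)=-1→XXO/OXX/O.O*; (2,1)=-1→XXO/OXX/.OO
ply 3, X at XXO/OXX/O.O | (2,1)=+1→XXO/OXX/OXO*
ply 4: XXO/OXX/OXO is terminal -1 (O); from X.O/OXX/..O depth 5

value(X.O/OXX/..O, X) = +1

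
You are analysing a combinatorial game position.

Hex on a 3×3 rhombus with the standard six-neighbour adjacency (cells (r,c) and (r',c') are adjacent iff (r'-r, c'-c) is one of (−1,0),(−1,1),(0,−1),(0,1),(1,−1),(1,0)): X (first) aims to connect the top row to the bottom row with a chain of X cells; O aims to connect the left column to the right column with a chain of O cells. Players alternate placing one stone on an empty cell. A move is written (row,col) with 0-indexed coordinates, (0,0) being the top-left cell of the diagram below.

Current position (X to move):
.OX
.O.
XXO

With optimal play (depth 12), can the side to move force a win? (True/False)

X winning at [.OX/.O./XXO]: True

ply 1, X at .OX/.O./XXO | (0,0)=+1→XOX/.O./XXO*; (1,0)=+1→.OX/XO./XXO; (1,2)=+1→.OX/.OX/XXO
ply 2, O at XOX/.O./XXO | (1,0)=-1→XOX/OO./XXO*; (1,2)=-1→XOX/.OO/XXO
ply 3, X at XOX/OO./XXO | (1,2)=+1→XOX/OOX/XXO*
ply 4: XOX/OOX/XXO is terminal -1 (O); from .OX/.O./XXO depth 12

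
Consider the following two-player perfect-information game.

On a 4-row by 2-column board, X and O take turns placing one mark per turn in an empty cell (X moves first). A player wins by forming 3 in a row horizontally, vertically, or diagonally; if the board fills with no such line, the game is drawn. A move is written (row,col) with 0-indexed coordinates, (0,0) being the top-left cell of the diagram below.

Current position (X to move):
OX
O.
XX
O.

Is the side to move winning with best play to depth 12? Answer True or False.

ply 1, X at OX/O./XX/O. | (1,1)=+1→OX/OX/XX/O.*; (3,1)=+0→OX/O./XX/OX
ply 2: OX/OX/XX/O. is terminal -1 (O); from OX/O./XX/O. depth 12

X winning at [OX/O./XX/O.]: True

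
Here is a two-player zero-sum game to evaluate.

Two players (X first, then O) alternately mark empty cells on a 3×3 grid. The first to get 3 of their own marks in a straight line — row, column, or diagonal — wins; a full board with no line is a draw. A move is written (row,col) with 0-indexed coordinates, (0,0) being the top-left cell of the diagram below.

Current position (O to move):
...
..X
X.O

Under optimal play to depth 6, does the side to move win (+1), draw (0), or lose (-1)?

value(.../..X/X.O, O) = 0

[.../..X/X.O] O move#1: (0,0):-1/O../..X/X.O, (0,1):-1/.O./..X/X.O, (0,2):-1/..O/..X/X.O, (1,0):+0/.../O.X/X.O*, (1,1):+0/.../.OX/X.O, (2,1):-1/.../..X/XOO
[.../O.X/X.O] X move#2: (0,0):+0/X../O.X/X.O*, (0,1):+0/.X./O.X/X.O, (0,2):+0/..X/O.X/X.O, (1,1):+0/.../OXX/X.O, (2,1):+0/.../O.X/XXO
[X../O.X/X.O] O move#3: (0,1):+0/XO./O.X/X.O*, (0,2):+0/X.O/O.X/X.O, (1,1):+0/X../OOX/X.O, (2,1):-1/X../O.X/XOO
[XO./O.X/X.O] X move#4: (0,2):+0/XOX/O.X/X.O*, (1,1):+0/XO./OXX/X.O, (2,1):+0/XO./O.X/XXO
[XOX/O.X/X.O] O move#5: (1,1):+0/XOX/OOX/X.O*, (2,1):-1/XOX/O.X/XOO
[XOX/OOX/X.O] X move#6: (2,1):+0/XOX/OOX/XXO*
[XOX/OOX/XXO] end (terminal +0, O#7); searched .../..X/X.O to 6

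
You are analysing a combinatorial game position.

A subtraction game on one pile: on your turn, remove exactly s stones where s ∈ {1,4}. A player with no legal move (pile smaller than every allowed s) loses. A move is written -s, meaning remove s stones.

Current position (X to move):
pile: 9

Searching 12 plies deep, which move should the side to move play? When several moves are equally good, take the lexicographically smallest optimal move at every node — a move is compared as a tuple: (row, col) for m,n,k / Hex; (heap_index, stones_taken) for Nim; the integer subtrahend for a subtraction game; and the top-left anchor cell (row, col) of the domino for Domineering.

X's best at [9]: -4

ply 1, X at 9 | -1=-1→8; -4=+1→5*
ply 2, O at 5 | -1=-1→4*; -4=-1→1
ply 3, X at 4 | -1=-1→3; -4=+1→0*
ply 4: 0 is terminal -1 (O); from 9 depth 12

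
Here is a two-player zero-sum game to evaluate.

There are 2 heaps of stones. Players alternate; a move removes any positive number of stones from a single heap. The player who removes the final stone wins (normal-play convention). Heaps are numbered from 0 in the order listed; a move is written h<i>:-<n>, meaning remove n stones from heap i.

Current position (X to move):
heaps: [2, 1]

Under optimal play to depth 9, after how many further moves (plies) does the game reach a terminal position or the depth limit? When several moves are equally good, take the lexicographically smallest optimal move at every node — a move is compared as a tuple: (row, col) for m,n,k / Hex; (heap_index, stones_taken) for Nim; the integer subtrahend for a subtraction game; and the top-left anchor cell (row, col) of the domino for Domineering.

PV length from [(2,1)]: 3 plies

ply 1, X at (2,1) | h0:-1=+1→(1,1)*; h0:-2=-1→(0,1); h1:-1=-1→(2,0)
ply 2, O at (1,1) | h0:-1=-1→(0,1)*; h1:-1=-1→(1,0)
ply 3, X at (0,1) | h1:-1=+1→(0,0)*
ply 4: (0,0) is terminal -1 (O); from (2,1) depth 9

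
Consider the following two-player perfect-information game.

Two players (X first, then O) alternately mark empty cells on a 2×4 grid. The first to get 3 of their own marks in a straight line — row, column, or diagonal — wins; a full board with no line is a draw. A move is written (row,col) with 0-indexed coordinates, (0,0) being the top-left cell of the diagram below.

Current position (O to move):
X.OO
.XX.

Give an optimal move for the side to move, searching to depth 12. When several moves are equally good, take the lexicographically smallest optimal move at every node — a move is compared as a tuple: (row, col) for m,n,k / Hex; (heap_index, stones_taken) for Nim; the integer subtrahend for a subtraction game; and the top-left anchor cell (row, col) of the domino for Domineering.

p1 O@[X.OO/.XX.]: (0,1)[XOOO/.XX.]+1* (1,0)[X.OO/OXX.]-1 (1,3)[X.OO/.XXO]-1
p2 X@[XOOO/.XX.] terminal -1; root [X.OO/.XX.] d12

O's best at [X.OO/.XX.]: (0,1)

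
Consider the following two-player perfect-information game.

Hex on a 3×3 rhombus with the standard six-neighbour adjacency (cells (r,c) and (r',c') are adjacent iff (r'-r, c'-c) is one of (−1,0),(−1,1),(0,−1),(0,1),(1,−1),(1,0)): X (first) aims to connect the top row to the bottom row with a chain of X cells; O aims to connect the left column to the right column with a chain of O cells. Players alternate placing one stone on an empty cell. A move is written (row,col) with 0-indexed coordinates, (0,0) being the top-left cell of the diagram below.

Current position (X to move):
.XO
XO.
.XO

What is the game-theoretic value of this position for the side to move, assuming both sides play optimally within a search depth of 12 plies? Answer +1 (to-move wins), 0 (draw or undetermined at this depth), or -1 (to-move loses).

value(.XO/XO./.XO, X) = +1

[.XO/XO./.XO] X move#1: (0,0):-1/XXO/XO./.XO, (1,2):-1/.XO/XOX/.XO, (2,0):+1/.XO/XO./XXO*
[.XO/XO./XXO] end (terminal -1, O#2); searched .XO/XO./.XO to 12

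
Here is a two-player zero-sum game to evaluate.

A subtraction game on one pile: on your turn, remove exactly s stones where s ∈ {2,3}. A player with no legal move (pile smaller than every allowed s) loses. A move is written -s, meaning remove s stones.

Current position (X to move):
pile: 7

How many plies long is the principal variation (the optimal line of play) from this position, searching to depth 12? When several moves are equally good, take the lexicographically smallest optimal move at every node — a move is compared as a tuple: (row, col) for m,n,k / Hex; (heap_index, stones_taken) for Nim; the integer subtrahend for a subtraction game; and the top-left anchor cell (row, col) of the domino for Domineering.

ply 1, X at 7 | -2=+1→5*; -3=-1→4
ply 2, O at 5 | -2=-1→3*; -3=-1→2
ply 3, X at 3 | -2=+1→1*; -3=+1→0
ply 4: 1 is terminal -1 (O); from 7 depth 12

PV length from [7]: 3 plies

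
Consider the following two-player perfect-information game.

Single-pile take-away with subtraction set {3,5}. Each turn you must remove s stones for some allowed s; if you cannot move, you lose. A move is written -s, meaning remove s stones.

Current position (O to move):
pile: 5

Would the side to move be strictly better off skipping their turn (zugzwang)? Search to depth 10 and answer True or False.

zugzwang(5, O) = False

p1 O@[5]: -3[2]+1* -5[0]+1
p2 X@[2] terminal -1; root [5] d10
if O skipped the turn, X would face:
~ p1 X@[5]: -3[2]+1* -5[0]+1
~ p2 O@[2] terminal -1; root [5] d10
compare (O): move=+1 vs pass=-1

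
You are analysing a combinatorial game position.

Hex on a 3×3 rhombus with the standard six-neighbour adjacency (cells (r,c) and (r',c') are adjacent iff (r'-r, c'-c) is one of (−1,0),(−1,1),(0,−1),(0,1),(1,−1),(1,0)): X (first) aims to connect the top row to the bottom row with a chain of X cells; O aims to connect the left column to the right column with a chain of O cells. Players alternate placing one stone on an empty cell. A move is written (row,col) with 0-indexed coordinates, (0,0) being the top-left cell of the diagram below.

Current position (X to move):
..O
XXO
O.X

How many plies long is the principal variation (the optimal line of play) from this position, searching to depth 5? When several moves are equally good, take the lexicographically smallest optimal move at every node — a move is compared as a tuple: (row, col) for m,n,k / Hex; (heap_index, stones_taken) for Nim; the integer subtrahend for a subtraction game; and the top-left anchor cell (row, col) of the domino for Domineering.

p1 X@[..O/XXO/O.X]: (0,0)[X.O/XXO/O.X]-1 (0,1)[.XO/XXO/O.X]-1 (2,1)[..O/XXO/OXX]+1*
p2 O@[..O/XXO/OXX]: (0,0)[O.O/XXO/OXX]-1* (0,1)[.OO/XXO/OXX]-1
p3 X@[O.O/XXO/OXX]: (0,1)[OXO/XXO/OXX]+1*
p4 O@[OXO/XXO/OXX] terminal -1; root [..O/XXO/O.X] d5

PV length from [..O/XXO/O.X]: 3 plies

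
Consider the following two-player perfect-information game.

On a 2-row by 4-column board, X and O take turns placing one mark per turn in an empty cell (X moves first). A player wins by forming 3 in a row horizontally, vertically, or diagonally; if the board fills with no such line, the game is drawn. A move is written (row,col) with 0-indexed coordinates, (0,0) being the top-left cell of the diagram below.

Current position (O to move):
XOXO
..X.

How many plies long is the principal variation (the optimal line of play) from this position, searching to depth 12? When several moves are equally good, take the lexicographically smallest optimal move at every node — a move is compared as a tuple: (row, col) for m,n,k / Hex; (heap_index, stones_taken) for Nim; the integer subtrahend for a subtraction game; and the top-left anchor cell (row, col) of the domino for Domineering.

PV length from [XOXO/..X.]: 3 plies

[XOXO/..X.] O move#1: (1,0):+0/XOXO/O.X.*, (1,1):+0/XOXO/.OX., (1,3):+0/XOXO/..XO
[XOXO/O.X.] X move#2: (1,1):+0/XOXO/OXX.*, (1,3):+0/XOXO/O.XX
[XOXO/OXX.] O move#3: (1,3):+0/XOXO/OXXO*
[XOXO/OXXO] end (terminal +0, X#4); searched XOXO/..X. to 12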